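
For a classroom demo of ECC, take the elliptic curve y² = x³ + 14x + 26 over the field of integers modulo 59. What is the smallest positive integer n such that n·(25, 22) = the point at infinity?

3

2P: tangent at (25, 22): λ = (3·25² + 14)/(2·22) ≡ 1/44. 44⁻¹ ≡ 55 (mod 59) since 44·55 = 2420 ≡ 1, so λ ≡ 1·55 ≡ 55.
  x = λ² - 25 - 25 = 3025 - 50 ≡ 25; y = λ·(25 - 25) - 22 ≡ 37. → (25, 37)
3P: (25, 37) + (25, 22): same x and y₁ ≡ -y₂, so the sum is the point at infinity.
3P = the point at infinity, so the order is 3.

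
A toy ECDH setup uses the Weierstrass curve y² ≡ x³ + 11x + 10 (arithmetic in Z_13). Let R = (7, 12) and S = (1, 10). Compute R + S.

(8, 5)

(7, 12) + (1, 10). λ = (10 - 12)/(1 - 7) ≡ 11/7 mod 13. 7⁻¹ ≡ 2 (mod 13), so λ ≡ 9.
  x = λ² - 7 - 1 = 81 - 8 ≡ 8; y = λ·(7 - 8) - 12 ≡ 5. → (8, 5)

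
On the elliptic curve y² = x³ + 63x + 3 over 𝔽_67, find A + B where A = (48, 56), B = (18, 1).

(48, 56) + (18, 1). λ = (1 - 56)/(18 - 48) ≡ 12/37 mod 67. 37⁻¹ ≡ 29 (mod 67), so λ ≡ 13.
  x = λ² - 48 - 18 = 169 - 66 ≡ 36; y = λ·(48 - 36) - 56 ≡ 33. → (36, 33)

(36, 33)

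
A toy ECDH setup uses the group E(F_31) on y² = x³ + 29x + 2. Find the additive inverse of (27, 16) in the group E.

-(27, 16) = (27, -16 mod 31) = (27, 15).

(27, 15)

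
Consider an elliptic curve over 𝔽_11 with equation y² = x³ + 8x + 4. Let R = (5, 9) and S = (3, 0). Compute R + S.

(5, 9) + (3, 0). λ = (0 - 9)/(3 - 5) ≡ 2/9 mod 11. 9⁻¹ ≡ 5 (mod 11), so λ ≡ 10.
  x = λ² - 5 - 3 = 100 - 8 ≡ 4; y = λ·(5 - 4) - 9 ≡ 1. → (4, 1)

(4, 1)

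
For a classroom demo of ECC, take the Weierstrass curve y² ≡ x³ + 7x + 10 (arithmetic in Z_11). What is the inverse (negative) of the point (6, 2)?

-(6, 2) = (6, -2 mod 11) = (6, 9).

(6, 9)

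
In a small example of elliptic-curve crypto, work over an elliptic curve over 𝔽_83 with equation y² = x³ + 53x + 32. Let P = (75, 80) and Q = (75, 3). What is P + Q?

The two points share x = 75 and their y-coordinates satisfy 80 + 3 ≡ 0 (mod 83), so they are inverses. Their sum is the point at infinity.

O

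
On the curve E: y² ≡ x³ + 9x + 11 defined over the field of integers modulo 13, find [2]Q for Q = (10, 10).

(3, 0)

tangent at (10, 10): λ = (3·10² + 9)/(2·10) ≡ 10/7. 7⁻¹ ≡ 2 (mod 13) since 7·2 = 14 ≡ 1, so λ ≡ 10·2 ≡ 7.
  x = λ² - 10 - 10 = 49 - 20 ≡ 3; y = λ·(10 - 3) - 10 ≡ 0. → (3, 0)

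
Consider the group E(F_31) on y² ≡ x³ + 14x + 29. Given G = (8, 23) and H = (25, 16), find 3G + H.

First 3G:
Repeated addition: build up to 3G.
2G: tangent at (8, 23): λ = (3·8² + 14)/(2·23) ≡ 20/15. 15⁻¹ ≡ 29 (mod 31), so λ ≡ 20·29 ≡ 22.
  x = λ² - 8 - 8 = 484 - 16 ≡ 3; y = λ·(8 - 3) - 23 ≡ 25. → (3, 25)
3G: (3, 25) + (8, 23). λ = (23 - 25)/(8 - 3) ≡ 29/5 mod 31. 5⁻¹ ≡ 25 (mod 31) since 5·25 = 125 ≡ 1, so λ ≡ 12.
  x = λ² - 3 - 8 = 144 - 11 ≡ 9; y = λ·(3 - 9) - 25 ≡ 27. → (9, 27)
3G = (9, 27).
Finally 3G + H:
(9, 27) + (25, 16). λ = (16 - 27)/(25 - 9) ≡ 20/16 mod 31. 16⁻¹ ≡ 2 (mod 31), so λ ≡ 9.
  x = λ² - 9 - 25 = 81 - 34 ≡ 16; y = λ·(9 - 16) - 27 ≡ 3. → (16, 3)

(16, 3)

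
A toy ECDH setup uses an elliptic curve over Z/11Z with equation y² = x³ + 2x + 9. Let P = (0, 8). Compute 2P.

tangent at (0, 8): λ = (3·0² + 2)/(2·8) ≡ 2/5. 5⁻¹ ≡ 9 (mod 11), so λ ≡ 2·9 ≡ 7.
  x = λ² - 0 - 0 = 49 - 0 ≡ 5; y = λ·(0 - 5) - 8 ≡ 1. → (5, 1)

(5, 1)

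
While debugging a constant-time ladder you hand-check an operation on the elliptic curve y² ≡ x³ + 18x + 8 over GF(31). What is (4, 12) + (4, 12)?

(17, 22)

tangent at (4, 12): λ = (3·4² + 18)/(2·12) ≡ 4/24. 24⁻¹ ≡ 22 (mod 31), so λ ≡ 4·22 ≡ 26.
  x = λ² - 4 - 4 = 676 - 8 ≡ 17; y = λ·(4 - 17) - 12 ≡ 22. → (17, 22)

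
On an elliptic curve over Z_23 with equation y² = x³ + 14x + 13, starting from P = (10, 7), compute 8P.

(21, 0)

Double-and-add on 8 = (1000)₂. Start with P = (10, 7) for the leading 1-bit.
double: tangent at (10, 7): λ = (3·10² + 14)/(2·7) ≡ 15/14. 14⁻¹ ≡ 5 (mod 23), so λ ≡ 15·5 ≡ 6.
  x = λ² - 10 - 10 = 36 - 20 ≡ 16; y = λ·(10 - 16) - 7 ≡ 3. → (16, 3)
double: tangent at (16, 3): λ = (3·16² + 14)/(2·3) ≡ 0/6. 6⁻¹ ≡ 4 (mod 23) since 6·4 = 24 ≡ 1, so λ ≡ 0·4 ≡ 0.
  x = λ² - 16 - 16 = 0 - 32 ≡ 14; y = λ·(16 - 14) - 3 ≡ 20. → (14, 20)
double: tangent at (14, 20): λ = (3·14² + 14)/(2·20) ≡ 4/17. 17⁻¹ ≡ 19 (mod 23), so λ ≡ 4·19 ≡ 7.
  x = λ² - 14 - 14 = 49 - 28 ≡ 21; y = λ·(14 - 21) - 20 ≡ 0. → (21, 0)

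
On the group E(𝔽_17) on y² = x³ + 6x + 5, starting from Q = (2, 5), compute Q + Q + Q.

Repeated addition: build up to 3Q.
2Q: tangent at (2, 5): λ = (3·2² + 6)/(2·5) ≡ 1/10. 10⁻¹ ≡ 12 (mod 17), so λ ≡ 1·12 ≡ 12.
  x = λ² - 2 - 2 = 144 - 4 ≡ 4; y = λ·(2 - 4) - 5 ≡ 5. → (4, 5)
3Q: (4, 5) + (2, 5). λ = (5 - 5)/(2 - 4) ≡ 0/15 mod 17. 15⁻¹ ≡ 8 (mod 17), so λ ≡ 0.
  x = λ² - 4 - 2 = 0 - 6 ≡ 11; y = λ·(4 - 11) - 5 ≡ 12. → (11, 12)

(11, 12)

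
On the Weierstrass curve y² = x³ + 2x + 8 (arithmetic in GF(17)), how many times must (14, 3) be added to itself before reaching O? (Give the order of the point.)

2P: tangent at (14, 3): λ = (3·14² + 2)/(2·3) ≡ 12/6. 6⁻¹ ≡ 3 (mod 17) since 6·3 = 18 ≡ 1, so λ ≡ 12·3 ≡ 2.
  x = λ² - 14 - 14 = 4 - 28 ≡ 10; y = λ·(14 - 10) - 3 ≡ 5. → (10, 5)
3P: (10, 5) + (14, 3). λ = (3 - 5)/(14 - 10) ≡ 15/4 mod 17. 4⁻¹ ≡ 13 (mod 17), so λ ≡ 8.
  x = λ² - 10 - 14 = 64 - 24 ≡ 6; y = λ·(10 - 6) - 5 ≡ 10. → (6, 10)
4P: (6, 10) + (14, 3). λ = (3 - 10)/(14 - 6) ≡ 10/8 mod 17. 8⁻¹ ≡ 15 (mod 17), so λ ≡ 14.
  x = λ² - 6 - 14 = 196 - 20 ≡ 6; y = λ·(6 - 6) - 10 ≡ 7. → (6, 7)
5P: (6, 7) + (14, 3). λ = (3 - 7)/(14 - 6) ≡ 13/8 mod 17. 8⁻¹ ≡ 15 (mod 17), so λ ≡ 8.
  x = λ² - 6 - 14 = 64 - 20 ≡ 10; y = λ·(6 - 10) - 7 ≡ 12. → (10, 12)
6P: (10, 12) + (14, 3). λ = (3 - 12)/(14 - 10) ≡ 8/4 mod 17. 4⁻¹ ≡ 13 (mod 17) since 4·13 = 52 ≡ 1, so λ ≡ 2.
  x = λ² - 10 - 14 = 4 - 24 ≡ 14; y = λ·(10 - 14) - 12 ≡ 14. → (14, 14)
7P: (14, 14) + (14, 3): same x and y₁ ≡ -y₂, so the sum is O.
7P = O, so the order is 7.

7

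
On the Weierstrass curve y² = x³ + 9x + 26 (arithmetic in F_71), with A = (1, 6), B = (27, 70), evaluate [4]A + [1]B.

First 4A:
Double-and-add on 4 = (100)₂. Start with A = (1, 6) for the leading 1-bit.
double: tangent at (1, 6): λ = (3·1² + 9)/(2·6) ≡ 12/12. 12⁻¹ ≡ 6 (mod 71), so λ ≡ 12·6 ≡ 1.
  x = λ² - 1 - 1 = 1 - 2 ≡ 70; y = λ·(1 - 70) - 6 ≡ 67. → (70, 67)
double: tangent at (70, 67): λ = (3·70² + 9)/(2·67) ≡ 12/63. 63⁻¹ ≡ 62 (mod 71) since 63·62 = 3906 ≡ 1, so λ ≡ 12·62 ≡ 34.
  x = λ² - 70 - 70 = 1156 - 140 ≡ 22; y = λ·(70 - 22) - 67 ≡ 3. → (22, 3)
4A = (22, 3).
Finally 4A + B:
(22, 3) + (27, 70). λ = (70 - 3)/(27 - 22) ≡ 67/5 mod 71. 5⁻¹ ≡ 57 (mod 71), so λ ≡ 56.
  x = λ² - 22 - 27 = 3136 - 49 ≡ 34; y = λ·(22 - 34) - 3 ≡ 35. → (34, 35)

(34, 35)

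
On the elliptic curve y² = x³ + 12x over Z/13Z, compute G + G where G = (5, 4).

(0, 0)

tangent at (5, 4): λ = (3·5² + 12)/(2·4) ≡ 9/8. 8⁻¹ ≡ 5 (mod 13), so λ ≡ 9·5 ≡ 6.
  x = λ² - 5 - 5 = 36 - 10 ≡ 0; y = λ·(5 - 0) - 4 ≡ 0. → (0, 0)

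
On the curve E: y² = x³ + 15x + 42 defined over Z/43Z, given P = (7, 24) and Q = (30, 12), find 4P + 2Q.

First 4P:
Double-and-add on 4 = (100)₂. Start with P = (7, 24) for the leading 1-bit.
double: tangent at (7, 24): λ = (3·7² + 15)/(2·24) ≡ 33/5. 5⁻¹ ≡ 26 (mod 43), so λ ≡ 33·26 ≡ 41.
  x = λ² - 7 - 7 = 1681 - 14 ≡ 33; y = λ·(7 - 33) - 24 ≡ 28. → (33, 28)
double: tangent at (33, 28): λ = (3·33² + 15)/(2·28) ≡ 14/13. 13⁻¹ ≡ 10 (mod 43), so λ ≡ 14·10 ≡ 11.
  x = λ² - 33 - 33 = 121 - 66 ≡ 12; y = λ·(33 - 12) - 28 ≡ 31. → (12, 31)
4P = (12, 31).
Next 2Q:
Repeated addition: build up to 2Q.
2Q: tangent at (30, 12): λ = (3·30² + 15)/(2·12) ≡ 6/24. 24⁻¹ ≡ 9 (mod 43) since 24·9 = 216 ≡ 1, so λ ≡ 6·9 ≡ 11.
  x = λ² - 30 - 30 = 121 - 60 ≡ 18; y = λ·(30 - 18) - 12 ≡ 34. → (18, 34)
2Q = (18, 34).
Finally 4P + 2Q:
(12, 31) + (18, 34). λ = (34 - 31)/(18 - 12) ≡ 3/6 mod 43. 6⁻¹ ≡ 36 (mod 43), so λ ≡ 22.
  x = λ² - 12 - 18 = 484 - 30 ≡ 24; y = λ·(12 - 24) - 31 ≡ 6. → (24, 6)

(24, 6)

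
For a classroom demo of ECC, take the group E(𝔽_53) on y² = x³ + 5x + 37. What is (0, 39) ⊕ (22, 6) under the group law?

(0, 39) + (22, 6). λ = (6 - 39)/(22 - 0) ≡ 20/22 mod 53. 22⁻¹ ≡ 41 (mod 53) since 22·41 = 902 ≡ 1, so λ ≡ 25.
  x = λ² - 0 - 22 = 625 - 22 ≡ 20; y = λ·(0 - 20) - 39 ≡ 44. → (20, 44)

(20, 44)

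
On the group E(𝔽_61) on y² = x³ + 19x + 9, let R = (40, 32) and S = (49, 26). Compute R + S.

(40, 32) + (49, 26). λ = (26 - 32)/(49 - 40) ≡ 55/9 mod 61. 9⁻¹ ≡ 34 (mod 61), so λ ≡ 40.
  x = λ² - 40 - 49 = 1600 - 89 ≡ 47; y = λ·(40 - 47) - 32 ≡ 54. → (47, 54)

(47, 54)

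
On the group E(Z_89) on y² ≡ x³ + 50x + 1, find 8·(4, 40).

Write G = (4, 40).
Repeated addition: build up to 8G.
2G: tangent at (4, 40): λ = (3·4² + 50)/(2·40) ≡ 9/80. 80⁻¹ ≡ 79 (mod 89), so λ ≡ 9·79 ≡ 88.
  x = λ² - 4 - 4 = 7744 - 8 ≡ 82; y = λ·(4 - 82) - 40 ≡ 38. → (82, 38)
3G: (82, 38) + (4, 40). λ = (40 - 38)/(4 - 82) ≡ 2/11 mod 89. 11⁻¹ ≡ 81 (mod 89) since 11·81 = 891 ≡ 1, so λ ≡ 73.
  x = λ² - 82 - 4 = 5329 - 86 ≡ 81; y = λ·(82 - 81) - 38 ≡ 35. → (81, 35)
4G: (81, 35) + (4, 40). λ = (40 - 35)/(4 - 81) ≡ 5/12 mod 89. 12⁻¹ ≡ 52 (mod 89) since 12·52 = 624 ≡ 1, so λ ≡ 82.
  x = λ² - 81 - 4 = 6724 - 85 ≡ 53; y = λ·(81 - 53) - 35 ≡ 36. → (53, 36)
5G: (53, 36) + (4, 40). λ = (40 - 36)/(4 - 53) ≡ 4/40 mod 89. 40⁻¹ ≡ 69 (mod 89), so λ ≡ 9.
  x = λ² - 53 - 4 = 81 - 57 ≡ 24; y = λ·(53 - 24) - 36 ≡ 47. → (24, 47)
6G: (24, 47) + (4, 40). λ = (40 - 47)/(4 - 24) ≡ 82/69 mod 89. 69⁻¹ ≡ 40 (mod 89), so λ ≡ 76.
  x = λ² - 24 - 4 = 5776 - 28 ≡ 52; y = λ·(24 - 52) - 47 ≡ 50. → (52, 50)
7G: (52, 50) + (4, 40). λ = (40 - 50)/(4 - 52) ≡ 79/41 mod 89. 41⁻¹ ≡ 76 (mod 89), so λ ≡ 41.
  x = λ² - 52 - 4 = 1681 - 56 ≡ 23; y = λ·(52 - 23) - 50 ≡ 71. → (23, 71)
8G: (23, 71) + (4, 40). λ = (40 - 71)/(4 - 23) ≡ 58/70 mod 89. 70⁻¹ ≡ 14 (mod 89), so λ ≡ 11.
  x = λ² - 23 - 4 = 121 - 27 ≡ 5; y = λ·(23 - 5) - 71 ≡ 38. → (5, 38)

(5, 38)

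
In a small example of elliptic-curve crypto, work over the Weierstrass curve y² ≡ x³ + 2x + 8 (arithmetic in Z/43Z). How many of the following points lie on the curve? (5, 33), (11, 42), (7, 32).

(5, 33): 33² ≡ 14, rhs ≡ 14 → on.
(11, 42): 42² ≡ 1, rhs ≡ 28 → off.
(7, 32): 32² ≡ 35, rhs ≡ 21 → off.

1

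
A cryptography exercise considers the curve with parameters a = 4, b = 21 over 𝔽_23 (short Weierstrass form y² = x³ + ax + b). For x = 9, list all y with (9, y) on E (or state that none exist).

x³ + 4x + 21 = 786 ≡ 4 (mod 23).
Square roots of 4 mod 23: 2 and 21 (since 2² = 4 ≡ 4).

2, 21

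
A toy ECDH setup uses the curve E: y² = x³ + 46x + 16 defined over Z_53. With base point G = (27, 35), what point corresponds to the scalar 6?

Repeated addition: build up to 6G.
2G: tangent at (27, 35): λ = (3·27² + 46)/(2·35) ≡ 7/17. 17⁻¹ ≡ 25 (mod 53), so λ ≡ 7·25 ≡ 16.
  x = λ² - 27 - 27 = 256 - 54 ≡ 43; y = λ·(27 - 43) - 35 ≡ 27. → (43, 27)
3G: (43, 27) + (27, 35). λ = (35 - 27)/(27 - 43) ≡ 8/37 mod 53. 37⁻¹ ≡ 43 (mod 53), so λ ≡ 26.
  x = λ² - 43 - 27 = 676 - 70 ≡ 23; y = λ·(43 - 23) - 27 ≡ 16. → (23, 16)
4G: (23, 16) + (27, 35). λ = (35 - 16)/(27 - 23) ≡ 19/4 mod 53. 4⁻¹ ≡ 40 (mod 53), so λ ≡ 18.
  x = λ² - 23 - 27 = 324 - 50 ≡ 9; y = λ·(23 - 9) - 16 ≡ 24. → (9, 24)
5G: (9, 24) + (27, 35). λ = (35 - 24)/(27 - 9) ≡ 11/18 mod 53. 18⁻¹ ≡ 3 (mod 53) since 18·3 = 54 ≡ 1, so λ ≡ 33.
  x = λ² - 9 - 27 = 1089 - 36 ≡ 46; y = λ·(9 - 46) - 24 ≡ 27. → (46, 27)
6G: (46, 27) + (27, 35). λ = (35 - 27)/(27 - 46) ≡ 8/34 mod 53. 34⁻¹ ≡ 39 (mod 53), so λ ≡ 47.
  x = λ² - 46 - 27 = 2209 - 73 ≡ 16; y = λ·(46 - 16) - 27 ≡ 5. → (16, 5)

(16, 5)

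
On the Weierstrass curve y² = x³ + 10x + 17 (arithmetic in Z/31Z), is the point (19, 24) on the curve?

y² = 24² ≡ 18; x³ + 10x + 17 = 7066 ≡ 29 (mod 31). 18 ≠ 29.

no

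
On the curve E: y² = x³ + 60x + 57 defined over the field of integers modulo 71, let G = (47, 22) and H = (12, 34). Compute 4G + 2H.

First 4G:
Double-and-add on 4 = (100)₂. Start with G = (47, 22) for the leading 1-bit.
double: tangent at (47, 22): λ = (3·47² + 60)/(2·22) ≡ 13/44. 44⁻¹ ≡ 21 (mod 71), so λ ≡ 13·21 ≡ 60.
  x = λ² - 47 - 47 = 3600 - 94 ≡ 27; y = λ·(47 - 27) - 22 ≡ 42. → (27, 42)
double: tangent at (27, 42): λ = (3·27² + 60)/(2·42) ≡ 46/13. 13⁻¹ ≡ 11 (mod 71), so λ ≡ 46·11 ≡ 9.
  x = λ² - 27 - 27 = 81 - 54 ≡ 27; y = λ·(27 - 27) - 42 ≡ 29. → (27, 29)
4G = (27, 29).
Next 2H:
Repeated addition: build up to 2H.
2H: tangent at (12, 34): λ = (3·12² + 60)/(2·34) ≡ 66/68. 68⁻¹ ≡ 47 (mod 71), so λ ≡ 66·47 ≡ 49.
  x = λ² - 12 - 12 = 2401 - 24 ≡ 34; y = λ·(12 - 34) - 34 ≡ 24. → (34, 24)
2H = (34, 24).
Finally 4G + 2H:
(27, 29) + (34, 24). λ = (24 - 29)/(34 - 27) ≡ 66/7 mod 71. 7⁻¹ ≡ 61 (mod 71), so λ ≡ 50.
  x = λ² - 27 - 34 = 2500 - 61 ≡ 25; y = λ·(27 - 25) - 29 ≡ 0. → (25, 0)

(25, 0)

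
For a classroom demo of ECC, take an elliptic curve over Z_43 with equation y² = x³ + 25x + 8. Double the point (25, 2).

(40, 11)

tangent at (25, 2): λ = (3·25² + 25)/(2·2) ≡ 8/4. 4⁻¹ ≡ 11 (mod 43) since 4·11 = 44 ≡ 1, so λ ≡ 8·11 ≡ 2.
  x = λ² - 25 - 25 = 4 - 50 ≡ 40; y = λ·(25 - 40) - 2 ≡ 11. → (40, 11)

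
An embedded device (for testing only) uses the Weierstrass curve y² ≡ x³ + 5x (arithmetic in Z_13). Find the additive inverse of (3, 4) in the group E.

(3, 9)

-(3, 4) = (3, -4 mod 13) = (3, 9).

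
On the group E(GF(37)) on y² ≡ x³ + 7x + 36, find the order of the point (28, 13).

2P: tangent at (28, 13): λ = (3·28² + 7)/(2·13) ≡ 28/26. 26⁻¹ ≡ 10 (mod 37), so λ ≡ 28·10 ≡ 21.
  x = λ² - 28 - 28 = 441 - 56 ≡ 15; y = λ·(28 - 15) - 13 ≡ 1. → (15, 1)
3P: (15, 1) + (28, 13). λ = (13 - 1)/(28 - 15) ≡ 12/13 mod 37. 13⁻¹ ≡ 20 (mod 37) since 13·20 = 260 ≡ 1, so λ ≡ 18.
  x = λ² - 15 - 28 = 324 - 43 ≡ 22; y = λ·(15 - 22) - 1 ≡ 21. → (22, 21)
4P: (22, 21) + (28, 13). λ = (13 - 21)/(28 - 22) ≡ 29/6 mod 37. 6⁻¹ ≡ 31 (mod 37), so λ ≡ 11.
  x = λ² - 22 - 28 = 121 - 50 ≡ 34; y = λ·(22 - 34) - 21 ≡ 32. → (34, 32)
5P: (34, 32) + (28, 13). λ = (13 - 32)/(28 - 34) ≡ 18/31 mod 37. 31⁻¹ ≡ 6 (mod 37) since 31·6 = 186 ≡ 1, so λ ≡ 34.
  x = λ² - 34 - 28 = 1156 - 62 ≡ 21; y = λ·(34 - 21) - 32 ≡ 3. → (21, 3)
6P: (21, 3) + (28, 13). λ = (13 - 3)/(28 - 21) ≡ 10/7 mod 37. 7⁻¹ ≡ 16 (mod 37), so λ ≡ 12.
  x = λ² - 21 - 28 = 144 - 49 ≡ 21; y = λ·(21 - 21) - 3 ≡ 34. → (21, 34)
7P: (21, 34) + (28, 13). λ = (13 - 34)/(28 - 21) ≡ 16/7 mod 37. 7⁻¹ ≡ 16 (mod 37), so λ ≡ 34.
  x = λ² - 21 - 28 = 1156 - 49 ≡ 34; y = λ·(21 - 34) - 34 ≡ 5. → (34, 5)
8P: (34, 5) + (28, 13). λ = (13 - 5)/(28 - 34) ≡ 8/31 mod 37. 31⁻¹ ≡ 6 (mod 37), so λ ≡ 11.
  x = λ² - 34 - 28 = 121 - 62 ≡ 22; y = λ·(34 - 22) - 5 ≡ 16. → (22, 16)
9P: (22, 16) + (28, 13). λ = (13 - 16)/(28 - 22) ≡ 34/6 mod 37. 6⁻¹ ≡ 31 (mod 37) since 6·31 = 186 ≡ 1, so λ ≡ 18.
  x = λ² - 22 - 28 = 324 - 50 ≡ 15; y = λ·(22 - 15) - 16 ≡ 36. → (15, 36)
10P: (15, 36) + (28, 13). λ = (13 - 36)/(28 - 15) ≡ 14/13 mod 37. 13⁻¹ ≡ 20 (mod 37) since 13·20 = 260 ≡ 1, so λ ≡ 21.
  x = λ² - 15 - 28 = 441 - 43 ≡ 28; y = λ·(15 - 28) - 36 ≡ 24. → (28, 24)
11P: (28, 24) + (28, 13): same x and y₁ ≡ -y₂, so the sum is O.
11P = O, so the order is 11.

11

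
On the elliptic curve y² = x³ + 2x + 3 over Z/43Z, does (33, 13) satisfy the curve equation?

no

y² = 13² ≡ 40; x³ + 2x + 3 = 36006 ≡ 15 (mod 43). 40 ≠ 15.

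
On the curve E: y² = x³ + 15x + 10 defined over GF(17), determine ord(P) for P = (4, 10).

2P: tangent at (4, 10): λ = (3·4² + 15)/(2·10) ≡ 12/3. 3⁻¹ ≡ 6 (mod 17) since 3·6 = 18 ≡ 1, so λ ≡ 12·6 ≡ 4.
  x = λ² - 4 - 4 = 16 - 8 ≡ 8; y = λ·(4 - 8) - 10 ≡ 8. → (8, 8)
3P: (8, 8) + (4, 10). λ = (10 - 8)/(4 - 8) ≡ 2/13 mod 17. 13⁻¹ ≡ 4 (mod 17), so λ ≡ 8.
  x = λ² - 8 - 4 = 64 - 12 ≡ 1; y = λ·(8 - 1) - 8 ≡ 14. → (1, 14)
4P: (1, 14) + (4, 10). λ = (10 - 14)/(4 - 1) ≡ 13/3 mod 17. 3⁻¹ ≡ 6 (mod 17) since 3·6 = 18 ≡ 1, so λ ≡ 10.
  x = λ² - 1 - 4 = 100 - 5 ≡ 10; y = λ·(1 - 10) - 14 ≡ 15. → (10, 15)
5P: (10, 15) + (4, 10). λ = (10 - 15)/(4 - 10) ≡ 12/11 mod 17. 11⁻¹ ≡ 14 (mod 17), so λ ≡ 15.
  x = λ² - 10 - 4 = 225 - 14 ≡ 7; y = λ·(10 - 7) - 15 ≡ 13. → (7, 13)
6P: (7, 13) + (4, 10). λ = (10 - 13)/(4 - 7) ≡ 14/14 mod 17. 14⁻¹ ≡ 11 (mod 17) since 14·11 = 154 ≡ 1, so λ ≡ 1.
  x = λ² - 7 - 4 = 1 - 11 ≡ 7; y = λ·(7 - 7) - 13 ≡ 4. → (7, 4)
7P: (7, 4) + (4, 10). λ = (10 - 4)/(4 - 7) ≡ 6/14 mod 17. 14⁻¹ ≡ 11 (mod 17) since 14·11 = 154 ≡ 1, so λ ≡ 15.
  x = λ² - 7 - 4 = 225 - 11 ≡ 10; y = λ·(7 - 10) - 4 ≡ 2. → (10, 2)
8P: (10, 2) + (4, 10). λ = (10 - 2)/(4 - 10) ≡ 8/11 mod 17. 11⁻¹ ≡ 14 (mod 17), so λ ≡ 10.
  x = λ² - 10 - 4 = 100 - 14 ≡ 1; y = λ·(10 - 1) - 2 ≡ 3. → (1, 3)
9P: (1, 3) + (4, 10). λ = (10 - 3)/(4 - 1) ≡ 7/3 mod 17. 3⁻¹ ≡ 6 (mod 17), so λ ≡ 8.
  x = λ² - 1 - 4 = 64 - 5 ≡ 8; y = λ·(1 - 8) - 3 ≡ 9. → (8, 9)
10P: (8, 9) + (4, 10). λ = (10 - 9)/(4 - 8) ≡ 1/13 mod 17. 13⁻¹ ≡ 4 (mod 17), so λ ≡ 4.
  x = λ² - 8 - 4 = 16 - 12 ≡ 4; y = λ·(8 - 4) - 9 ≡ 7. → (4, 7)
11P: (4, 7) + (4, 10): same x and y₁ ≡ -y₂, so the sum is 𝒪.
11P = 𝒪, so the order is 11.

11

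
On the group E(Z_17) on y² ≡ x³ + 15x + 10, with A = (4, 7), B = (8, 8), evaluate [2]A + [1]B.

O

First 2A:
Repeated addition: build up to 2A.
2A: tangent at (4, 7): λ = (3·4² + 15)/(2·7) ≡ 12/14. 14⁻¹ ≡ 11 (mod 17), so λ ≡ 12·11 ≡ 13.
  x = λ² - 4 - 4 = 169 - 8 ≡ 8; y = λ·(4 - 8) - 7 ≡ 9. → (8, 9)
2A = (8, 9).
Finally 2A + B:
(8, 9) + (8, 8): same x and y₁ ≡ -y₂, so the sum is the point at infinity.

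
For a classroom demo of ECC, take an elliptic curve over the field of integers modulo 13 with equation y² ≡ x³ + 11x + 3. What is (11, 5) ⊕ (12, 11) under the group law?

(0, 9)

(11, 5) + (12, 11). λ = (11 - 5)/(12 - 11) ≡ 6/1 mod 13. 1⁻¹ ≡ 1 (mod 13) since 1·1 = 1 ≡ 1, so λ ≡ 6.
  x = λ² - 11 - 12 = 36 - 23 ≡ 0; y = λ·(11 - 0) - 5 ≡ 9. → (0, 9)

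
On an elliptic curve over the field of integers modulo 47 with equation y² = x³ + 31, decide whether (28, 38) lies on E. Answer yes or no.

y² = 38² ≡ 34; x³ + 0x + 31 = 21983 ≡ 34 (mod 47). 34 = 34.

yes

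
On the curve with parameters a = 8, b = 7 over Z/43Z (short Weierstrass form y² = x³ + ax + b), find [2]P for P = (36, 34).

tangent at (36, 34): λ = (3·36² + 8)/(2·34) ≡ 26/25. 25⁻¹ ≡ 31 (mod 43) since 25·31 = 775 ≡ 1, so λ ≡ 26·31 ≡ 32.
  x = λ² - 36 - 36 = 1024 - 72 ≡ 6; y = λ·(36 - 6) - 34 ≡ 23. → (6, 23)

(6, 23)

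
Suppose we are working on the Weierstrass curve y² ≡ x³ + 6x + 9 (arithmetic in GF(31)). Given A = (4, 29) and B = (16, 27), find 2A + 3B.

First 2A:
Repeated addition: build up to 2A.
2A: tangent at (4, 29): λ = (3·4² + 6)/(2·29) ≡ 23/27. 27⁻¹ ≡ 23 (mod 31), so λ ≡ 23·23 ≡ 2.
  x = λ² - 4 - 4 = 4 - 8 ≡ 27; y = λ·(4 - 27) - 29 ≡ 18. → (27, 18)
2A = (27, 18).
Next 3B:
Repeated addition: build up to 3B.
2B: tangent at (16, 27): λ = (3·16² + 6)/(2·27) ≡ 30/23. 23⁻¹ ≡ 27 (mod 31), so λ ≡ 30·27 ≡ 4.
  x = λ² - 16 - 16 = 16 - 32 ≡ 15; y = λ·(16 - 15) - 27 ≡ 8. → (15, 8)
3B: (15, 8) + (16, 27). λ = (27 - 8)/(16 - 15) ≡ 19/1 mod 31. 1⁻¹ ≡ 1 (mod 31), so λ ≡ 19.
  x = λ² - 15 - 16 = 361 - 31 ≡ 20; y = λ·(15 - 20) - 8 ≡ 21. → (20, 21)
3B = (20, 21).
Finally 2A + 3B:
(27, 18) + (20, 21). λ = (21 - 18)/(20 - 27) ≡ 3/24 mod 31. 24⁻¹ ≡ 22 (mod 31), so λ ≡ 4.
  x = λ² - 27 - 20 = 16 - 47 ≡ 0; y = λ·(27 - 0) - 18 ≡ 28. → (0, 28)

(0, 28)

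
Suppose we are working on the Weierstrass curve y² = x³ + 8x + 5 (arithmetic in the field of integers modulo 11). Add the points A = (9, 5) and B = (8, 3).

(9, 5) + (8, 3). λ = (3 - 5)/(8 - 9) ≡ 9/10 mod 11. 10⁻¹ ≡ 10 (mod 11), so λ ≡ 2.
  x = λ² - 9 - 8 = 4 - 17 ≡ 9; y = λ·(9 - 9) - 5 ≡ 6. → (9, 6)

(9, 6)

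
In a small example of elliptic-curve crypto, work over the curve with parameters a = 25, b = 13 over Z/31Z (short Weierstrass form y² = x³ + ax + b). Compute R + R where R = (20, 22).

(27, 29)

tangent at (20, 22): λ = (3·20² + 25)/(2·22) ≡ 16/13. 13⁻¹ ≡ 12 (mod 31), so λ ≡ 16·12 ≡ 6.
  x = λ² - 20 - 20 = 36 - 40 ≡ 27; y = λ·(20 - 27) - 22 ≡ 29. → (27, 29)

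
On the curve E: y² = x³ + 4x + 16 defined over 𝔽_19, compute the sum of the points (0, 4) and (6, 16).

(0, 4) + (6, 16). λ = (16 - 4)/(6 - 0) ≡ 12/6 mod 19. 6⁻¹ ≡ 16 (mod 19), so λ ≡ 2.
  x = λ² - 0 - 6 = 4 - 6 ≡ 17; y = λ·(0 - 17) - 4 ≡ 0. → (17, 0)

(17, 0)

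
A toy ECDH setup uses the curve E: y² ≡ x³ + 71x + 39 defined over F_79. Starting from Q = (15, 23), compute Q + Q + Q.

(62, 70)

Repeated addition: build up to 3Q.
2Q: tangent at (15, 23): λ = (3·15² + 71)/(2·23) ≡ 35/46. 46⁻¹ ≡ 67 (mod 79), so λ ≡ 35·67 ≡ 54.
  x = λ² - 15 - 15 = 2916 - 30 ≡ 42; y = λ·(15 - 42) - 23 ≡ 20. → (42, 20)
3Q: (42, 20) + (15, 23). λ = (23 - 20)/(15 - 42) ≡ 3/52 mod 79. 52⁻¹ ≡ 38 (mod 79) since 52·38 = 1976 ≡ 1, so λ ≡ 35.
  x = λ² - 42 - 15 = 1225 - 57 ≡ 62; y = λ·(42 - 62) - 20 ≡ 70. → (62, 70)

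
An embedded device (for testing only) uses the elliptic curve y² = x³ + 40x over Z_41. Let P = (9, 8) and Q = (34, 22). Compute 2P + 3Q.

First 2P:
Repeated addition: build up to 2P.
2P: tangent at (9, 8): λ = (3·9² + 40)/(2·8) ≡ 37/16. 16⁻¹ ≡ 18 (mod 41), so λ ≡ 37·18 ≡ 10.
  x = λ² - 9 - 9 = 100 - 18 ≡ 0; y = λ·(9 - 0) - 8 ≡ 0. → (0, 0)
2P = (0, 0).
Next 3Q:
Repeated addition: build up to 3Q.
2Q: tangent at (34, 22): λ = (3·34² + 40)/(2·22) ≡ 23/3. 3⁻¹ ≡ 14 (mod 41), so λ ≡ 23·14 ≡ 35.
  x = λ² - 34 - 34 = 1225 - 68 ≡ 9; y = λ·(34 - 9) - 22 ≡ 33. → (9, 33)
3Q: (9, 33) + (34, 22). λ = (22 - 33)/(34 - 9) ≡ 30/25 mod 41. 25⁻¹ ≡ 23 (mod 41) since 25·23 = 575 ≡ 1, so λ ≡ 34.
  x = λ² - 9 - 34 = 1156 - 43 ≡ 6; y = λ·(9 - 6) - 33 ≡ 28. → (6, 28)
3Q = (6, 28).
Finally 2P + 3Q:
(0, 0) + (6, 28). λ = (28 - 0)/(6 - 0) ≡ 28/6 mod 41. 6⁻¹ ≡ 7 (mod 41), so λ ≡ 32.
  x = λ² - 0 - 6 = 1024 - 6 ≡ 34; y = λ·(0 - 34) - 0 ≡ 19. → (34, 19)

(34, 19)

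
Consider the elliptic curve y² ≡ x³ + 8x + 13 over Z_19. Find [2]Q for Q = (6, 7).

tangent at (6, 7): λ = (3·6² + 8)/(2·7) ≡ 2/14. 14⁻¹ ≡ 15 (mod 19), so λ ≡ 2·15 ≡ 11.
  x = λ² - 6 - 6 = 121 - 12 ≡ 14; y = λ·(6 - 14) - 7 ≡ 0. → (14, 0)

(14, 0)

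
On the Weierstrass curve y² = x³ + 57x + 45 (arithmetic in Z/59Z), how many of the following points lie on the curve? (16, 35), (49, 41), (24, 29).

(16, 35): 35² ≡ 45, rhs ≡ 38 → off.
(49, 41): 41² ≡ 29, rhs ≡ 9 → off.
(24, 29): 29² ≡ 15, rhs ≡ 15 → on.

1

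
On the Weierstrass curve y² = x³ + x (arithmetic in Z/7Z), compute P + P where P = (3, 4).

tangent at (3, 4): λ = (3·3² + 1)/(2·4) ≡ 0/1. 1⁻¹ ≡ 1 (mod 7) since 1·1 = 1 ≡ 1, so λ ≡ 0·1 ≡ 0.
  x = λ² - 3 - 3 = 0 - 6 ≡ 1; y = λ·(3 - 1) - 4 ≡ 3. → (1, 3)

(1, 3)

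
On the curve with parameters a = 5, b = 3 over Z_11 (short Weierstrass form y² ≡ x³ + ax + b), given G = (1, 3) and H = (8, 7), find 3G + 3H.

(1, 3)

First 3G:
Repeated addition: build up to 3G.
2G: tangent at (1, 3): λ = (3·1² + 5)/(2·3) ≡ 8/6. 6⁻¹ ≡ 2 (mod 11) since 6·2 = 12 ≡ 1, so λ ≡ 8·2 ≡ 5.
  x = λ² - 1 - 1 = 25 - 2 ≡ 1; y = λ·(1 - 1) - 3 ≡ 8. → (1, 8)
3G: (1, 8) + (1, 3): same x and y₁ ≡ -y₂, so the sum is the point at infinity.
3G = the point at infinity.
Next 3H:
Repeated addition: build up to 3H.
2H: tangent at (8, 7): λ = (3·8² + 5)/(2·7) ≡ 10/3. 3⁻¹ ≡ 4 (mod 11), so λ ≡ 10·4 ≡ 7.
  x = λ² - 8 - 8 = 49 - 16 ≡ 0; y = λ·(8 - 0) - 7 ≡ 5. → (0, 5)
3H: (0, 5) + (8, 7). λ = (7 - 5)/(8 - 0) ≡ 2/8 mod 11. 8⁻¹ ≡ 7 (mod 11), so λ ≡ 3.
  x = λ² - 0 - 8 = 9 - 8 ≡ 1; y = λ·(0 - 1) - 5 ≡ 3. → (1, 3)
3H = (1, 3).
Finally 3G + 3H:
the point at infinity + (1, 3) = (1, 3) (identity).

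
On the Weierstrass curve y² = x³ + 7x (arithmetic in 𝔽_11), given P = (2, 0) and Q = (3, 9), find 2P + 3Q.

First 2P:
Repeated addition: build up to 2P.
2P: (2, 0) + (2, 0): same x and y₁ ≡ -y₂, so the sum is O.
2P = O.
Next 3Q:
Repeated addition: build up to 3Q.
2Q: tangent at (3, 9): λ = (3·3² + 7)/(2·9) ≡ 1/7. 7⁻¹ ≡ 8 (mod 11), so λ ≡ 1·8 ≡ 8.
  x = λ² - 3 - 3 = 64 - 6 ≡ 3; y = λ·(3 - 3) - 9 ≡ 2. → (3, 2)
3Q: (3, 2) + (3, 9): same x and y₁ ≡ -y₂, so the sum is O.
3Q = O.
Finally 2P + 3Q:
O + O = O (identity).

O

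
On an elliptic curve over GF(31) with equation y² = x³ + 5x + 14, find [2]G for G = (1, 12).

(5, 28)

tangent at (1, 12): λ = (3·1² + 5)/(2·12) ≡ 8/24. 24⁻¹ ≡ 22 (mod 31), so λ ≡ 8·22 ≡ 21.
  x = λ² - 1 - 1 = 441 - 2 ≡ 5; y = λ·(1 - 5) - 12 ≡ 28. → (5, 28)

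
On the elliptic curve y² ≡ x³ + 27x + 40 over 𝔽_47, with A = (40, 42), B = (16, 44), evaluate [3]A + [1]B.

(27, 30)

First 3A:
Repeated addition: build up to 3A.
2A: tangent at (40, 42): λ = (3·40² + 27)/(2·42) ≡ 33/37. 37⁻¹ ≡ 14 (mod 47), so λ ≡ 33·14 ≡ 39.
  x = λ² - 40 - 40 = 1521 - 80 ≡ 31; y = λ·(40 - 31) - 42 ≡ 27. → (31, 27)
3A: (31, 27) + (40, 42). λ = (42 - 27)/(40 - 31) ≡ 15/9 mod 47. 9⁻¹ ≡ 21 (mod 47), so λ ≡ 33.
  x = λ² - 31 - 40 = 1089 - 71 ≡ 31; y = λ·(31 - 31) - 27 ≡ 20. → (31, 20)
3A = (31, 20).
Finally 3A + B:
(31, 20) + (16, 44). λ = (44 - 20)/(16 - 31) ≡ 24/32 mod 47. 32⁻¹ ≡ 25 (mod 47), so λ ≡ 36.
  x = λ² - 31 - 16 = 1296 - 47 ≡ 27; y = λ·(31 - 27) - 20 ≡ 30. → (27, 30)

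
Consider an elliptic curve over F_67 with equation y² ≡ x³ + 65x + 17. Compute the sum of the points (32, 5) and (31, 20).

(28, 2)

(32, 5) + (31, 20). λ = (20 - 5)/(31 - 32) ≡ 15/66 mod 67. 66⁻¹ ≡ 66 (mod 67) since 66·66 = 4356 ≡ 1, so λ ≡ 52.
  x = λ² - 32 - 31 = 2704 - 63 ≡ 28; y = λ·(32 - 28) - 5 ≡ 2. → (28, 2)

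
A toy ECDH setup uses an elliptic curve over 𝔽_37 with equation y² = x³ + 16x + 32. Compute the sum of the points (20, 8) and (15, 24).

(20, 8) + (15, 24). λ = (24 - 8)/(15 - 20) ≡ 16/32 mod 37. 32⁻¹ ≡ 22 (mod 37), so λ ≡ 19.
  x = λ² - 20 - 15 = 361 - 35 ≡ 30; y = λ·(20 - 30) - 8 ≡ 24. → (30, 24)

(30, 24)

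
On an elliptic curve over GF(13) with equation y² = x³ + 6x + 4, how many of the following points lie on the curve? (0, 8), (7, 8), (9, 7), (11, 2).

1

(0, 8): 8² ≡ 12, rhs ≡ 4 → off.
(7, 8): 8² ≡ 12, rhs ≡ 12 → on.
(9, 7): 7² ≡ 10, rhs ≡ 7 → off.
(11, 2): 2² ≡ 4, rhs ≡ 10 → off.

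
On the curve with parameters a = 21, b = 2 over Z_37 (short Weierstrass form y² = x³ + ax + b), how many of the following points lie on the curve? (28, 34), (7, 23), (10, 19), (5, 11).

(28, 34): 34² ≡ 9, rhs ≡ 9 → on.
(7, 23): 23² ≡ 11, rhs ≡ 11 → on.
(10, 19): 19² ≡ 28, rhs ≡ 28 → on.
(5, 11): 11² ≡ 10, rhs ≡ 10 → on.

4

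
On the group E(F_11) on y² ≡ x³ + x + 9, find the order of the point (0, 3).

4

2P: tangent at (0, 3): λ = (3·0² + 1)/(2·3) ≡ 1/6. 6⁻¹ ≡ 2 (mod 11), so λ ≡ 1·2 ≡ 2.
  x = λ² - 0 - 0 = 4 - 0 ≡ 4; y = λ·(0 - 4) - 3 ≡ 0. → (4, 0)
3P: (4, 0) + (0, 3). λ = (3 - 0)/(0 - 4) ≡ 3/7 mod 11. 7⁻¹ ≡ 8 (mod 11), so λ ≡ 2.
  x = λ² - 4 - 0 = 4 - 4 ≡ 0; y = λ·(4 - 0) - 0 ≡ 8. → (0, 8)
4P: (0, 8) + (0, 3): same x and y₁ ≡ -y₂, so the sum is O.
4P = O, so the order is 4.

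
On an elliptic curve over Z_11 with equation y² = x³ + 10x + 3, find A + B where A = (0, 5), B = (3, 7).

(6, 2)

(0, 5) + (3, 7). λ = (7 - 5)/(3 - 0) ≡ 2/3 mod 11. 3⁻¹ ≡ 4 (mod 11), so λ ≡ 8.
  x = λ² - 0 - 3 = 64 - 3 ≡ 6; y = λ·(0 - 6) - 5 ≡ 2. → (6, 2)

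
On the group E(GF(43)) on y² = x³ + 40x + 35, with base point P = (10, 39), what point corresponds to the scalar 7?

(5, 4)

Double-and-add on 7 = (111)₂. Start with P = (10, 39) for the leading 1-bit.
double: tangent at (10, 39): λ = (3·10² + 40)/(2·39) ≡ 39/35. 35⁻¹ ≡ 16 (mod 43), so λ ≡ 39·16 ≡ 22.
  x = λ² - 10 - 10 = 484 - 20 ≡ 34; y = λ·(10 - 34) - 39 ≡ 35. → (34, 35)
add P: (34, 35) + (10, 39). λ = (39 - 35)/(10 - 34) ≡ 4/19 mod 43. 19⁻¹ ≡ 34 (mod 43), so λ ≡ 7.
  x = λ² - 34 - 10 = 49 - 44 ≡ 5; y = λ·(34 - 5) - 35 ≡ 39. → (5, 39)
double: tangent at (5, 39): λ = (3·5² + 40)/(2·39) ≡ 29/35. 35⁻¹ ≡ 16 (mod 43), so λ ≡ 29·16 ≡ 34.
  x = λ² - 5 - 5 = 1156 - 10 ≡ 28; y = λ·(5 - 28) - 39 ≡ 39. → (28, 39)
add P: (28, 39) + (10, 39). λ = (39 - 39)/(10 - 28) ≡ 0/25 mod 43. 25⁻¹ ≡ 31 (mod 43), so λ ≡ 0.
  x = λ² - 28 - 10 = 0 - 38 ≡ 5; y = λ·(28 - 5) - 39 ≡ 4. → (5, 4)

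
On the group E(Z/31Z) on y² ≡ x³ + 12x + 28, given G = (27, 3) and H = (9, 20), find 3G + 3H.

First 3G:
Repeated addition: build up to 3G.
2G: tangent at (27, 3): λ = (3·27² + 12)/(2·3) ≡ 29/6. 6⁻¹ ≡ 26 (mod 31), so λ ≡ 29·26 ≡ 10.
  x = λ² - 27 - 27 = 100 - 54 ≡ 15; y = λ·(27 - 15) - 3 ≡ 24. → (15, 24)
3G: (15, 24) + (27, 3). λ = (3 - 24)/(27 - 15) ≡ 10/12 mod 31. 12⁻¹ ≡ 13 (mod 31), so λ ≡ 6.
  x = λ² - 15 - 27 = 36 - 42 ≡ 25; y = λ·(15 - 25) - 24 ≡ 9. → (25, 9)
3G = (25, 9).
Next 3H:
Repeated addition: build up to 3H.
2H: tangent at (9, 20): λ = (3·9² + 12)/(2·20) ≡ 7/9. 9⁻¹ ≡ 7 (mod 31) since 9·7 = 63 ≡ 1, so λ ≡ 7·7 ≡ 18.
  x = λ² - 9 - 9 = 324 - 18 ≡ 27; y = λ·(9 - 27) - 20 ≡ 28. → (27, 28)
3H: (27, 28) + (9, 20). λ = (20 - 28)/(9 - 27) ≡ 23/13 mod 31. 13⁻¹ ≡ 12 (mod 31) since 13·12 = 156 ≡ 1, so λ ≡ 28.
  x = λ² - 27 - 9 = 784 - 36 ≡ 4; y = λ·(27 - 4) - 28 ≡ 27. → (4, 27)
3H = (4, 27).
Finally 3G + 3H:
(25, 9) + (4, 27). λ = (27 - 9)/(4 - 25) ≡ 18/10 mod 31. 10⁻¹ ≡ 28 (mod 31) since 10·28 = 280 ≡ 1, so λ ≡ 8.
  x = λ² - 25 - 4 = 64 - 29 ≡ 4; y = λ·(25 - 4) - 9 ≡ 4. → (4, 4)

(4, 4)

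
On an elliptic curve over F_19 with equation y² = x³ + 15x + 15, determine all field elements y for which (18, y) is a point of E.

x³ + 15x + 15 = 6117 ≡ 18 (mod 19).
18 is a non-residue mod 19; no y exists.

none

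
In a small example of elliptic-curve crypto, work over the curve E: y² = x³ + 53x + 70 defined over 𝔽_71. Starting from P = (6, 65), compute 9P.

Repeated addition: build up to 9P.
2P: tangent at (6, 65): λ = (3·6² + 53)/(2·65) ≡ 19/59. 59⁻¹ ≡ 65 (mod 71), so λ ≡ 19·65 ≡ 28.
  x = λ² - 6 - 6 = 784 - 12 ≡ 62; y = λ·(6 - 62) - 65 ≡ 0. → (62, 0)
3P: (62, 0) + (6, 65). λ = (65 - 0)/(6 - 62) ≡ 65/15 mod 71. 15⁻¹ ≡ 19 (mod 71) since 15·19 = 285 ≡ 1, so λ ≡ 28.
  x = λ² - 62 - 6 = 784 - 68 ≡ 6; y = λ·(62 - 6) - 0 ≡ 6. → (6, 6)
4P: (6, 6) + (6, 65): same x and y₁ ≡ -y₂, so the sum is ∞.
5P: ∞ + (6, 65) = (6, 65) (identity).
6P: tangent at (6, 65): λ = (3·6² + 53)/(2·65) ≡ 19/59. 59⁻¹ ≡ 65 (mod 71), so λ ≡ 19·65 ≡ 28.
  x = λ² - 6 - 6 = 784 - 12 ≡ 62; y = λ·(6 - 62) - 65 ≡ 0. → (62, 0)
7P: (62, 0) + (6, 65). λ = (65 - 0)/(6 - 62) ≡ 65/15 mod 71. 15⁻¹ ≡ 19 (mod 71), so λ ≡ 28.
  x = λ² - 62 - 6 = 784 - 68 ≡ 6; y = λ·(62 - 6) - 0 ≡ 6. → (6, 6)
8P: (6, 6) + (6, 65): same x and y₁ ≡ -y₂, so the sum is ∞.
9P: ∞ + (6, 65) = (6, 65) (identity).

(6, 65)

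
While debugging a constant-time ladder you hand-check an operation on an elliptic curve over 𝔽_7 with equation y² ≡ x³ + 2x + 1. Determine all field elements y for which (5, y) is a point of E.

none

x³ + 2x + 1 = 136 ≡ 3 (mod 7).
3 is a non-residue mod 7; no y exists.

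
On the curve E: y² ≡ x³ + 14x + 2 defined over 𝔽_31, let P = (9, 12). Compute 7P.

Repeated addition: build up to 7P.
2P: tangent at (9, 12): λ = (3·9² + 14)/(2·12) ≡ 9/24. 24⁻¹ ≡ 22 (mod 31) since 24·22 = 528 ≡ 1, so λ ≡ 9·22 ≡ 12.
  x = λ² - 9 - 9 = 144 - 18 ≡ 2; y = λ·(9 - 2) - 12 ≡ 10. → (2, 10)
3P: (2, 10) + (9, 12). λ = (12 - 10)/(9 - 2) ≡ 2/7 mod 31. 7⁻¹ ≡ 9 (mod 31), so λ ≡ 18.
  x = λ² - 2 - 9 = 324 - 11 ≡ 3; y = λ·(2 - 3) - 10 ≡ 3. → (3, 3)
4P: (3, 3) + (9, 12). λ = (12 - 3)/(9 - 3) ≡ 9/6 mod 31. 6⁻¹ ≡ 26 (mod 31) since 6·26 = 156 ≡ 1, so λ ≡ 17.
  x = λ² - 3 - 9 = 289 - 12 ≡ 29; y = λ·(3 - 29) - 3 ≡ 20. → (29, 20)
5P: (29, 20) + (9, 12). λ = (12 - 20)/(9 - 29) ≡ 23/11 mod 31. 11⁻¹ ≡ 17 (mod 31), so λ ≡ 19.
  x = λ² - 29 - 9 = 361 - 38 ≡ 13; y = λ·(29 - 13) - 20 ≡ 5. → (13, 5)
6P: (13, 5) + (9, 12). λ = (12 - 5)/(9 - 13) ≡ 7/27 mod 31. 27⁻¹ ≡ 23 (mod 31), so λ ≡ 6.
  x = λ² - 13 - 9 = 36 - 22 ≡ 14; y = λ·(13 - 14) - 5 ≡ 20. → (14, 20)
7P: (14, 20) + (9, 12). λ = (12 - 20)/(9 - 14) ≡ 23/26 mod 31. 26⁻¹ ≡ 6 (mod 31) since 26·6 = 156 ≡ 1, so λ ≡ 14.
  x = λ² - 14 - 9 = 196 - 23 ≡ 18; y = λ·(14 - 18) - 20 ≡ 17. → (18, 17)

(18, 17)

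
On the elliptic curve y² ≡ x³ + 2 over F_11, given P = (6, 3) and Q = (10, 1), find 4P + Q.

(10, 1)

First 4P:
Double-and-add on 4 = (100)₂. Start with P = (6, 3) for the leading 1-bit.
double: tangent at (6, 3): λ = (3·6² + 0)/(2·3) ≡ 9/6. 6⁻¹ ≡ 2 (mod 11), so λ ≡ 9·2 ≡ 7.
  x = λ² - 6 - 6 = 49 - 12 ≡ 4; y = λ·(6 - 4) - 3 ≡ 0. → (4, 0)
double: (4, 0) + (4, 0): same x and y₁ ≡ -y₂, so the sum is O.
4P = O.
Finally 4P + Q:
O + (10, 1) = (10, 1) (identity).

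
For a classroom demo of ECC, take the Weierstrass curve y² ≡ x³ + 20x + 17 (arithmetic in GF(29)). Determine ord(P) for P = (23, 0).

2P: (23, 0) + (23, 0): same x and y₁ ≡ -y₂, so the sum is the point at infinity.
2P = the point at infinity, so the order is 2.

2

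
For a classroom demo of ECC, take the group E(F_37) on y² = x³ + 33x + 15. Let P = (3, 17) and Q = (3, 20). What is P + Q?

O

The two points share x = 3 and their y-coordinates satisfy 17 + 20 ≡ 0 (mod 37), so they are inverses. Their sum is 𝒪.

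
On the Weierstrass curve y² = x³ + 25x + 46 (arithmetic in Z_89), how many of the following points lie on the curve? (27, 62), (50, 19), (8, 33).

(27, 62): 62² ≡ 17, rhs ≡ 23 → off.
(50, 19): 19² ≡ 5, rhs ≡ 5 → on.
(8, 33): 33² ≡ 21, rhs ≡ 46 → off.

1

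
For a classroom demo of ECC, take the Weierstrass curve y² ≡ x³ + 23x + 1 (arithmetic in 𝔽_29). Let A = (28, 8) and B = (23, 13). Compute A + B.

(8, 1)

(28, 8) + (23, 13). λ = (13 - 8)/(23 - 28) ≡ 5/24 mod 29. 24⁻¹ ≡ 23 (mod 29), so λ ≡ 28.
  x = λ² - 28 - 23 = 784 - 51 ≡ 8; y = λ·(28 - 8) - 8 ≡ 1. → (8, 1)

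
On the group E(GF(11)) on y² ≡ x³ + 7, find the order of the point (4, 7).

12

2P: tangent at (4, 7): λ = (3·4² + 0)/(2·7) ≡ 4/3. 3⁻¹ ≡ 4 (mod 11), so λ ≡ 4·4 ≡ 5.
  x = λ² - 4 - 4 = 25 - 8 ≡ 6; y = λ·(4 - 6) - 7 ≡ 5. → (6, 5)
3P: (6, 5) + (4, 7). λ = (7 - 5)/(4 - 6) ≡ 2/9 mod 11. 9⁻¹ ≡ 5 (mod 11) since 9·5 = 45 ≡ 1, so λ ≡ 10.
  x = λ² - 6 - 4 = 100 - 10 ≡ 2; y = λ·(6 - 2) - 5 ≡ 2. → (2, 2)
4P: (2, 2) + (4, 7). λ = (7 - 2)/(4 - 2) ≡ 5/2 mod 11. 2⁻¹ ≡ 6 (mod 11), so λ ≡ 8.
  x = λ² - 2 - 4 = 64 - 6 ≡ 3; y = λ·(2 - 3) - 2 ≡ 1. → (3, 1)
5P: (3, 1) + (4, 7). λ = (7 - 1)/(4 - 3) ≡ 6/1 mod 11. 1⁻¹ ≡ 1 (mod 11) since 1·1 = 1 ≡ 1, so λ ≡ 6.
  x = λ² - 3 - 4 = 36 - 7 ≡ 7; y = λ·(3 - 7) - 1 ≡ 8. → (7, 8)
6P: (7, 8) + (4, 7). λ = (7 - 8)/(4 - 7) ≡ 10/8 mod 11. 8⁻¹ ≡ 7 (mod 11) since 8·7 = 56 ≡ 1, so λ ≡ 4.
  x = λ² - 7 - 4 = 16 - 11 ≡ 5; y = λ·(7 - 5) - 8 ≡ 0. → (5, 0)
7P: (5, 0) + (4, 7). λ = (7 - 0)/(4 - 5) ≡ 7/10 mod 11. 10⁻¹ ≡ 10 (mod 11), so λ ≡ 4.
  x = λ² - 5 - 4 = 16 - 9 ≡ 7; y = λ·(5 - 7) - 0 ≡ 3. → (7, 3)
8P: (7, 3) + (4, 7). λ = (7 - 3)/(4 - 7) ≡ 4/8 mod 11. 8⁻¹ ≡ 7 (mod 11), so λ ≡ 6.
  x = λ² - 7 - 4 = 36 - 11 ≡ 3; y = λ·(7 - 3) - 3 ≡ 10. → (3, 10)
9P: (3, 10) + (4, 7). λ = (7 - 10)/(4 - 3) ≡ 8/1 mod 11. 1⁻¹ ≡ 1 (mod 11), so λ ≡ 8.
  x = λ² - 3 - 4 = 64 - 7 ≡ 2; y = λ·(3 - 2) - 10 ≡ 9. → (2, 9)
10P: (2, 9) + (4, 7). λ = (7 - 9)/(4 - 2) ≡ 9/2 mod 11. 2⁻¹ ≡ 6 (mod 11), so λ ≡ 10.
  x = λ² - 2 - 4 = 100 - 6 ≡ 6; y = λ·(2 - 6) - 9 ≡ 6. → (6, 6)
11P: (6, 6) + (4, 7). λ = (7 - 6)/(4 - 6) ≡ 1/9 mod 11. 9⁻¹ ≡ 5 (mod 11) since 9·5 = 45 ≡ 1, so λ ≡ 5.
  x = λ² - 6 - 4 = 25 - 10 ≡ 4; y = λ·(6 - 4) - 6 ≡ 4. → (4, 4)
12P: (4, 4) + (4, 7): same x and y₁ ≡ -y₂, so the sum is 𝒪.
12P = 𝒪, so the order is 12.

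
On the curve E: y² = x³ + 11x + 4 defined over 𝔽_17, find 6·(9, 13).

(0, 15)

Write Q = (9, 13).
Double-and-add on 6 = (110)₂. Start with Q = (9, 13) for the leading 1-bit.
double: tangent at (9, 13): λ = (3·9² + 11)/(2·13) ≡ 16/9. 9⁻¹ ≡ 2 (mod 17), so λ ≡ 16·2 ≡ 15.
  x = λ² - 9 - 9 = 225 - 18 ≡ 3; y = λ·(9 - 3) - 13 ≡ 9. → (3, 9)
add Q: (3, 9) + (9, 13). λ = (13 - 9)/(9 - 3) ≡ 4/6 mod 17. 6⁻¹ ≡ 3 (mod 17), so λ ≡ 12.
  x = λ² - 3 - 9 = 144 - 12 ≡ 13; y = λ·(3 - 13) - 9 ≡ 7. → (13, 7)
double: tangent at (13, 7): λ = (3·13² + 11)/(2·7) ≡ 8/14. 14⁻¹ ≡ 11 (mod 17), so λ ≡ 8·11 ≡ 3.
  x = λ² - 13 - 13 = 9 - 26 ≡ 0; y = λ·(13 - 0) - 7 ≡ 15. → (0, 15)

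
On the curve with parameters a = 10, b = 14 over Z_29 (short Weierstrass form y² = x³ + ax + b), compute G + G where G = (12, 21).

tangent at (12, 21): λ = (3·12² + 10)/(2·21) ≡ 7/13. 13⁻¹ ≡ 9 (mod 29) since 13·9 = 117 ≡ 1, so λ ≡ 7·9 ≡ 5.
  x = λ² - 12 - 12 = 25 - 24 ≡ 1; y = λ·(12 - 1) - 21 ≡ 5. → (1, 5)

(1, 5)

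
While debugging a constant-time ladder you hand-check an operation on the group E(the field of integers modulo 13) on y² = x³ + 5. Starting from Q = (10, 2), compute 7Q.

(10, 11)

Double-and-add on 7 = (111)₂. Start with Q = (10, 2) for the leading 1-bit.
double: tangent at (10, 2): λ = (3·10² + 0)/(2·2) ≡ 1/4. 4⁻¹ ≡ 10 (mod 13), so λ ≡ 1·10 ≡ 10.
  x = λ² - 10 - 10 = 100 - 20 ≡ 2; y = λ·(10 - 2) - 2 ≡ 0. → (2, 0)
add Q: (2, 0) + (10, 2). λ = (2 - 0)/(10 - 2) ≡ 2/8 mod 13. 8⁻¹ ≡ 5 (mod 13) since 8·5 = 40 ≡ 1, so λ ≡ 10.
  x = λ² - 2 - 10 = 100 - 12 ≡ 10; y = λ·(2 - 10) - 0 ≡ 11. → (10, 11)
double: tangent at (10, 11): λ = (3·10² + 0)/(2·11) ≡ 1/9. 9⁻¹ ≡ 3 (mod 13), so λ ≡ 1·3 ≡ 3.
  x = λ² - 10 - 10 = 9 - 20 ≡ 2; y = λ·(10 - 2) - 11 ≡ 0. → (2, 0)
add Q: (2, 0) + (10, 2). λ = (2 - 0)/(10 - 2) ≡ 2/8 mod 13. 8⁻¹ ≡ 5 (mod 13) since 8·5 = 40 ≡ 1, so λ ≡ 10.
  x = λ² - 2 - 10 = 100 - 12 ≡ 10; y = λ·(2 - 10) - 0 ≡ 11. → (10, 11)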